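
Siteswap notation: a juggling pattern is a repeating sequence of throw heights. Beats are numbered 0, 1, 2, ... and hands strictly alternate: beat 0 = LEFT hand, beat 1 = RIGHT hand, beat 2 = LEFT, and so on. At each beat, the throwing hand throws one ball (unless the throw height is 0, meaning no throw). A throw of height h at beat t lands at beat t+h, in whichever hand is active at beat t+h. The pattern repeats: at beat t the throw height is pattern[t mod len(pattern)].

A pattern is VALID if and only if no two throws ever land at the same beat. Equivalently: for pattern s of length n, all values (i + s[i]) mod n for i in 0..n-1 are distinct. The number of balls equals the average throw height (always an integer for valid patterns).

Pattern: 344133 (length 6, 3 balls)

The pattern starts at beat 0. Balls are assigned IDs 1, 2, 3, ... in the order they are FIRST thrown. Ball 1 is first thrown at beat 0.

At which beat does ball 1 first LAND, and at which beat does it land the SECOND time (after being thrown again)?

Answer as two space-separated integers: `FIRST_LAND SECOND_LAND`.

Answer: 3 4

Derivation:
Beat 0 (L): throw ball1 h=3 -> lands@3:R; in-air after throw: [b1@3:R]
Beat 1 (R): throw ball2 h=4 -> lands@5:R; in-air after throw: [b1@3:R b2@5:R]
Beat 2 (L): throw ball3 h=4 -> lands@6:L; in-air after throw: [b1@3:R b2@5:R b3@6:L]
Beat 3 (R): throw ball1 h=1 -> lands@4:L; in-air after throw: [b1@4:L b2@5:R b3@6:L]
Beat 4 (L): throw ball1 h=3 -> lands@7:R; in-air after throw: [b2@5:R b3@6:L b1@7:R]
Ball 1: thrown@0 h=3 -> first land @3; rethrown@3 h=1 -> second land @4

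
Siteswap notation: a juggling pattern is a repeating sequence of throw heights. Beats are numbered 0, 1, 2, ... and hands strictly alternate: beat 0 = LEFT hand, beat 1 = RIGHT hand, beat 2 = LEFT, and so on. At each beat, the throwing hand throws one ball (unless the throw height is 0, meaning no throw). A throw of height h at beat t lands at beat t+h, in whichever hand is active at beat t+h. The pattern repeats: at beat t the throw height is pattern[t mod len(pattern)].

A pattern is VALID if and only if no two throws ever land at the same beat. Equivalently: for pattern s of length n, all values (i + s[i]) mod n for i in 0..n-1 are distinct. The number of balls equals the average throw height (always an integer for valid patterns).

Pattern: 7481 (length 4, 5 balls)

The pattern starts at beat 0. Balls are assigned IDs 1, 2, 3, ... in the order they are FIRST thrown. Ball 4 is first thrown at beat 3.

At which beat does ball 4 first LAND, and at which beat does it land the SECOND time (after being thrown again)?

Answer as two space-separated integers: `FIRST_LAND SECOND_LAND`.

Answer: 4 11

Derivation:
Beat 0 (L): throw ball1 h=7 -> lands@7:R; in-air after throw: [b1@7:R]
Beat 1 (R): throw ball2 h=4 -> lands@5:R; in-air after throw: [b2@5:R b1@7:R]
Beat 2 (L): throw ball3 h=8 -> lands@10:L; in-air after throw: [b2@5:R b1@7:R b3@10:L]
Beat 3 (R): throw ball4 h=1 -> lands@4:L; in-air after throw: [b4@4:L b2@5:R b1@7:R b3@10:L]
Beat 4 (L): throw ball4 h=7 -> lands@11:R; in-air after throw: [b2@5:R b1@7:R b3@10:L b4@11:R]
Beat 5 (R): throw ball2 h=4 -> lands@9:R; in-air after throw: [b1@7:R b2@9:R b3@10:L b4@11:R]
Beat 6 (L): throw ball5 h=8 -> lands@14:L; in-air after throw: [b1@7:R b2@9:R b3@10:L b4@11:R b5@14:L]
Beat 7 (R): throw ball1 h=1 -> lands@8:L; in-air after throw: [b1@8:L b2@9:R b3@10:L b4@11:R b5@14:L]
Beat 8 (L): throw ball1 h=7 -> lands@15:R; in-air after throw: [b2@9:R b3@10:L b4@11:R b5@14:L b1@15:R]
Beat 9 (R): throw ball2 h=4 -> lands@13:R; in-air after throw: [b3@10:L b4@11:R b2@13:R b5@14:L b1@15:R]
Beat 10 (L): throw ball3 h=8 -> lands@18:L; in-air after throw: [b4@11:R b2@13:R b5@14:L b1@15:R b3@18:L]
Beat 11 (R): throw ball4 h=1 -> lands@12:L; in-air after throw: [b4@12:L b2@13:R b5@14:L b1@15:R b3@18:L]
Ball 4: thrown@3 h=1 -> first land @4; rethrown@4 h=7 -> second land @11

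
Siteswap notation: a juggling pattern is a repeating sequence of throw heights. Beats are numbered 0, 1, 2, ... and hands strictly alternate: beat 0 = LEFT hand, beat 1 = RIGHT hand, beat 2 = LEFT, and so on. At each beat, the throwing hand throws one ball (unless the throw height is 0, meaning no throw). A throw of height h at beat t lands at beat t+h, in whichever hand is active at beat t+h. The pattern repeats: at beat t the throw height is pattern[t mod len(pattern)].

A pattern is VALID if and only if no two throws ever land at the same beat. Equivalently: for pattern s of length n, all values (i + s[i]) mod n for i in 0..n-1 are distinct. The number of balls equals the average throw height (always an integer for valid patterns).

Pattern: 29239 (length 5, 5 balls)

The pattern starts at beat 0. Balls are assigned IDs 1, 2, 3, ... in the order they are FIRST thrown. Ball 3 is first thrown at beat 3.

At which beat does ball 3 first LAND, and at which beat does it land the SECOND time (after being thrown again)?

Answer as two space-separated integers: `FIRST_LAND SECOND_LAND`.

Answer: 6 15

Derivation:
Beat 0 (L): throw ball1 h=2 -> lands@2:L; in-air after throw: [b1@2:L]
Beat 1 (R): throw ball2 h=9 -> lands@10:L; in-air after throw: [b1@2:L b2@10:L]
Beat 2 (L): throw ball1 h=2 -> lands@4:L; in-air after throw: [b1@4:L b2@10:L]
Beat 3 (R): throw ball3 h=3 -> lands@6:L; in-air after throw: [b1@4:L b3@6:L b2@10:L]
Beat 4 (L): throw ball1 h=9 -> lands@13:R; in-air after throw: [b3@6:L b2@10:L b1@13:R]
Beat 5 (R): throw ball4 h=2 -> lands@7:R; in-air after throw: [b3@6:L b4@7:R b2@10:L b1@13:R]
Beat 6 (L): throw ball3 h=9 -> lands@15:R; in-air after throw: [b4@7:R b2@10:L b1@13:R b3@15:R]
Beat 7 (R): throw ball4 h=2 -> lands@9:R; in-air after throw: [b4@9:R b2@10:L b1@13:R b3@15:R]
Beat 8 (L): throw ball5 h=3 -> lands@11:R; in-air after throw: [b4@9:R b2@10:L b5@11:R b1@13:R b3@15:R]
Beat 9 (R): throw ball4 h=9 -> lands@18:L; in-air after throw: [b2@10:L b5@11:R b1@13:R b3@15:R b4@18:L]
Beat 10 (L): throw ball2 h=2 -> lands@12:L; in-air after throw: [b5@11:R b2@12:L b1@13:R b3@15:R b4@18:L]
Beat 11 (R): throw ball5 h=9 -> lands@20:L; in-air after throw: [b2@12:L b1@13:R b3@15:R b4@18:L b5@20:L]
Beat 12 (L): throw ball2 h=2 -> lands@14:L; in-air after throw: [b1@13:R b2@14:L b3@15:R b4@18:L b5@20:L]
Beat 13 (R): throw ball1 h=3 -> lands@16:L; in-air after throw: [b2@14:L b3@15:R b1@16:L b4@18:L b5@20:L]
Ball 3: thrown@3 h=3 -> first land @6; rethrown@6 h=9 -> second land @15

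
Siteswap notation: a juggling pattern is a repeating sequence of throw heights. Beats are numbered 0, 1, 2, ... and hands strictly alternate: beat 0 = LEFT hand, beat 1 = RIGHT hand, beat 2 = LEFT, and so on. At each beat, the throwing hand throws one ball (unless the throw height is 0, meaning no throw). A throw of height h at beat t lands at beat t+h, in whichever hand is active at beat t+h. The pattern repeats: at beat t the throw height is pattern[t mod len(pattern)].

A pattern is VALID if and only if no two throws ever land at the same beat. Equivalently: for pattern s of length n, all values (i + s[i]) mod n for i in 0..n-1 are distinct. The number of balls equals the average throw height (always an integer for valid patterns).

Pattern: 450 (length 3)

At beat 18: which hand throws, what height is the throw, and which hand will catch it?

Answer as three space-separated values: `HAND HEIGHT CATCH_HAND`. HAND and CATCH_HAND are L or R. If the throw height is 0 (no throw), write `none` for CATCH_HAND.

Beat 18: 18 mod 2 = 0, so hand = L
Throw height = pattern[18 mod 3] = pattern[0] = 4
Lands at beat 18+4=22, 22 mod 2 = 0, so catch hand = L

Answer: L 4 L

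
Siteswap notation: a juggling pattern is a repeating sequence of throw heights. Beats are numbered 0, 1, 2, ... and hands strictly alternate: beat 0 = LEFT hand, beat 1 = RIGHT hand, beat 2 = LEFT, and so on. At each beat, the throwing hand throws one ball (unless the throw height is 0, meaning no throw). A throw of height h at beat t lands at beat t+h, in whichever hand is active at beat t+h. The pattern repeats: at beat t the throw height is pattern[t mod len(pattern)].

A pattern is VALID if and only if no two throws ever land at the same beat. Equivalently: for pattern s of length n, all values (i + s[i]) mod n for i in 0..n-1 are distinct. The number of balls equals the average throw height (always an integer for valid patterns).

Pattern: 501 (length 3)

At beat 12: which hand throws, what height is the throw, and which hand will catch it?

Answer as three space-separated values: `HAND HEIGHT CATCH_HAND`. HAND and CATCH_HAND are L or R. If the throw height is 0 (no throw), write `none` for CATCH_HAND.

Beat 12: 12 mod 2 = 0, so hand = L
Throw height = pattern[12 mod 3] = pattern[0] = 5
Lands at beat 12+5=17, 17 mod 2 = 1, so catch hand = R

Answer: L 5 R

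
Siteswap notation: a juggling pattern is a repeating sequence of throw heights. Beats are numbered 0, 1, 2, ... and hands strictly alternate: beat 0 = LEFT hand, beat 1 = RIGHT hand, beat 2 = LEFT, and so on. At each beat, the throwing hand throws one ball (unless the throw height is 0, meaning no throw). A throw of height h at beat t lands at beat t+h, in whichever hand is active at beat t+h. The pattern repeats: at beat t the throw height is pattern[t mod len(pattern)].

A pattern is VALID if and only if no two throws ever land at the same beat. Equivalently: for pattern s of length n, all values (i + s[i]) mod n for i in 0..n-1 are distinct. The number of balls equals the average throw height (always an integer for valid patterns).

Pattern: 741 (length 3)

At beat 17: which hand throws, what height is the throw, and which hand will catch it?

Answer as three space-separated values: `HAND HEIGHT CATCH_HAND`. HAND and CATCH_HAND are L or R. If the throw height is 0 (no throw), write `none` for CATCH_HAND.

Beat 17: 17 mod 2 = 1, so hand = R
Throw height = pattern[17 mod 3] = pattern[2] = 1
Lands at beat 17+1=18, 18 mod 2 = 0, so catch hand = L

Answer: R 1 L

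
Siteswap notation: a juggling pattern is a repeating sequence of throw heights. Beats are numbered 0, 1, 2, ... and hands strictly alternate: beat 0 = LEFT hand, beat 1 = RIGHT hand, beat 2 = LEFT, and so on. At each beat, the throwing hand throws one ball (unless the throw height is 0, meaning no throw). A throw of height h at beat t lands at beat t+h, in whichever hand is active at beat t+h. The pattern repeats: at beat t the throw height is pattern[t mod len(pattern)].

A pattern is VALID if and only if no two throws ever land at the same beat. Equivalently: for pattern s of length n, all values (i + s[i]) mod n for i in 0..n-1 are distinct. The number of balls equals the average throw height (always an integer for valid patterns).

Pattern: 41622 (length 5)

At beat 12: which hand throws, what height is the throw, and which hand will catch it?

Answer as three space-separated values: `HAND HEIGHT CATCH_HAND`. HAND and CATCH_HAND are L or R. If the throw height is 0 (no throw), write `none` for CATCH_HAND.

Beat 12: 12 mod 2 = 0, so hand = L
Throw height = pattern[12 mod 5] = pattern[2] = 6
Lands at beat 12+6=18, 18 mod 2 = 0, so catch hand = L

Answer: L 6 L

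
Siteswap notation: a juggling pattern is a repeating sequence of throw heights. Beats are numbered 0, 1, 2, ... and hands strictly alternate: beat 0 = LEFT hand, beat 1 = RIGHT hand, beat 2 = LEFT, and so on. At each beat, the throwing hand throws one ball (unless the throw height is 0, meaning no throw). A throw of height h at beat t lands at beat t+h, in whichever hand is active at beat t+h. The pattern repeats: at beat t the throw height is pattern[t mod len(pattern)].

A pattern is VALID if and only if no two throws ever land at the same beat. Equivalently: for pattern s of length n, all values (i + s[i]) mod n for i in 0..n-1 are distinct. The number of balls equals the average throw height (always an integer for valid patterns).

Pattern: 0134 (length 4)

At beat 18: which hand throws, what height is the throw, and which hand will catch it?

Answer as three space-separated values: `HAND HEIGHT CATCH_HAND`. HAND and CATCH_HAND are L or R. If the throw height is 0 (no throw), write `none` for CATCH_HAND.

Beat 18: 18 mod 2 = 0, so hand = L
Throw height = pattern[18 mod 4] = pattern[2] = 3
Lands at beat 18+3=21, 21 mod 2 = 1, so catch hand = R

Answer: L 3 R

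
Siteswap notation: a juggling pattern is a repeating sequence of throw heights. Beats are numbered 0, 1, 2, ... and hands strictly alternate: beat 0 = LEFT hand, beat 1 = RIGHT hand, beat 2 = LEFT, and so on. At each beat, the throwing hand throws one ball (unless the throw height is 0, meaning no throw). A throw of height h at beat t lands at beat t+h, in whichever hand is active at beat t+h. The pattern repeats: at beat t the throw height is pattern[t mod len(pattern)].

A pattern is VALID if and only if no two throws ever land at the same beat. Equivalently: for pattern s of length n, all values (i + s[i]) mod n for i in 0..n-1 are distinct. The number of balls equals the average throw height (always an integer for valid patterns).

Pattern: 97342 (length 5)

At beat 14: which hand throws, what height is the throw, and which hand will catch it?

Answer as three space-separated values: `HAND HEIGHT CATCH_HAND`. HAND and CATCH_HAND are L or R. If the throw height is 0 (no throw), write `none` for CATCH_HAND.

Beat 14: 14 mod 2 = 0, so hand = L
Throw height = pattern[14 mod 5] = pattern[4] = 2
Lands at beat 14+2=16, 16 mod 2 = 0, so catch hand = L

Answer: L 2 L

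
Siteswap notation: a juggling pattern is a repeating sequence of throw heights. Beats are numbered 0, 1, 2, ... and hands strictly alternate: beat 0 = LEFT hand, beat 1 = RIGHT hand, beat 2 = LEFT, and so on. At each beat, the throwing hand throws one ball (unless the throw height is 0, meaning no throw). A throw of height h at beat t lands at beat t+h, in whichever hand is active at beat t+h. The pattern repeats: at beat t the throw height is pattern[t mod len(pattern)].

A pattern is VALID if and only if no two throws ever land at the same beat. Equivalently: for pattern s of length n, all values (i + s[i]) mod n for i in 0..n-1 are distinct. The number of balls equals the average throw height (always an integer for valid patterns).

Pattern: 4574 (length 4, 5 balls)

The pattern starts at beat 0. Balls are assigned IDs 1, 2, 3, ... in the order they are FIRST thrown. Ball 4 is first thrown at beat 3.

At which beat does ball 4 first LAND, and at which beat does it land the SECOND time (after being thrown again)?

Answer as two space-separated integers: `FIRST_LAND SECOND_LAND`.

Answer: 7 11

Derivation:
Beat 0 (L): throw ball1 h=4 -> lands@4:L; in-air after throw: [b1@4:L]
Beat 1 (R): throw ball2 h=5 -> lands@6:L; in-air after throw: [b1@4:L b2@6:L]
Beat 2 (L): throw ball3 h=7 -> lands@9:R; in-air after throw: [b1@4:L b2@6:L b3@9:R]
Beat 3 (R): throw ball4 h=4 -> lands@7:R; in-air after throw: [b1@4:L b2@6:L b4@7:R b3@9:R]
Beat 4 (L): throw ball1 h=4 -> lands@8:L; in-air after throw: [b2@6:L b4@7:R b1@8:L b3@9:R]
Beat 5 (R): throw ball5 h=5 -> lands@10:L; in-air after throw: [b2@6:L b4@7:R b1@8:L b3@9:R b5@10:L]
Beat 6 (L): throw ball2 h=7 -> lands@13:R; in-air after throw: [b4@7:R b1@8:L b3@9:R b5@10:L b2@13:R]
Beat 7 (R): throw ball4 h=4 -> lands@11:R; in-air after throw: [b1@8:L b3@9:R b5@10:L b4@11:R b2@13:R]
Beat 8 (L): throw ball1 h=4 -> lands@12:L; in-air after throw: [b3@9:R b5@10:L b4@11:R b1@12:L b2@13:R]
Beat 9 (R): throw ball3 h=5 -> lands@14:L; in-air after throw: [b5@10:L b4@11:R b1@12:L b2@13:R b3@14:L]
Beat 10 (L): throw ball5 h=7 -> lands@17:R; in-air after throw: [b4@11:R b1@12:L b2@13:R b3@14:L b5@17:R]
Beat 11 (R): throw ball4 h=4 -> lands@15:R; in-air after throw: [b1@12:L b2@13:R b3@14:L b4@15:R b5@17:R]
Ball 4: thrown@3 h=4 -> first land @7; rethrown@7 h=4 -> second land @11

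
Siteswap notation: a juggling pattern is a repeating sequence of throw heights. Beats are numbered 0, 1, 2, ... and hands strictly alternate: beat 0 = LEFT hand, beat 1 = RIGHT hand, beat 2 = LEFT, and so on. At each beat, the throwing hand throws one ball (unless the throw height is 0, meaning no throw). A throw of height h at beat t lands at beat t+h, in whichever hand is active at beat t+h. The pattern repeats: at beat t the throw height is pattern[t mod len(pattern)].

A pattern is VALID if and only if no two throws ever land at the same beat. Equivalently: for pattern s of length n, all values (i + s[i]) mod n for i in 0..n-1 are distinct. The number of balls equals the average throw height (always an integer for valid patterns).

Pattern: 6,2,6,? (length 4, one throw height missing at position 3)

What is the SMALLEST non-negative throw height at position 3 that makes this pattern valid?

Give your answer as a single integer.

Answer: 2

Derivation:
i=0: (0 + 6) mod 4 = 2
i=1: (1 + 2) mod 4 = 3
i=2: (2 + 6) mod 4 = 0
i=3: s[i]=? (unknown)
Known residues: [0, 2, 3]; need a permutation of 0..3, so missing residue r = 1
Need (3 + s) mod 4 = 1; smallest s = (1 - 3) mod 4 = 2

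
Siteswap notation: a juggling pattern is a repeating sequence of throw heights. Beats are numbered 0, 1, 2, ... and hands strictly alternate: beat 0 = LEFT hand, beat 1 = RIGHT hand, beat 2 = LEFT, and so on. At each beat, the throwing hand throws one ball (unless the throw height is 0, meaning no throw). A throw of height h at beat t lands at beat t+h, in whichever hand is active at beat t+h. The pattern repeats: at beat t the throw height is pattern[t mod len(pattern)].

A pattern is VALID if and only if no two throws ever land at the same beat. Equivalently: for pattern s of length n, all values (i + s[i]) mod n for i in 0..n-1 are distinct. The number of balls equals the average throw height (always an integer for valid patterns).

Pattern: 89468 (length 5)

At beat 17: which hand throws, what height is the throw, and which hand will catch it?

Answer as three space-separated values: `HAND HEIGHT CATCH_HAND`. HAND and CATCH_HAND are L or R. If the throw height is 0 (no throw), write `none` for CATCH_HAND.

Answer: R 4 R

Derivation:
Beat 17: 17 mod 2 = 1, so hand = R
Throw height = pattern[17 mod 5] = pattern[2] = 4
Lands at beat 17+4=21, 21 mod 2 = 1, so catch hand = R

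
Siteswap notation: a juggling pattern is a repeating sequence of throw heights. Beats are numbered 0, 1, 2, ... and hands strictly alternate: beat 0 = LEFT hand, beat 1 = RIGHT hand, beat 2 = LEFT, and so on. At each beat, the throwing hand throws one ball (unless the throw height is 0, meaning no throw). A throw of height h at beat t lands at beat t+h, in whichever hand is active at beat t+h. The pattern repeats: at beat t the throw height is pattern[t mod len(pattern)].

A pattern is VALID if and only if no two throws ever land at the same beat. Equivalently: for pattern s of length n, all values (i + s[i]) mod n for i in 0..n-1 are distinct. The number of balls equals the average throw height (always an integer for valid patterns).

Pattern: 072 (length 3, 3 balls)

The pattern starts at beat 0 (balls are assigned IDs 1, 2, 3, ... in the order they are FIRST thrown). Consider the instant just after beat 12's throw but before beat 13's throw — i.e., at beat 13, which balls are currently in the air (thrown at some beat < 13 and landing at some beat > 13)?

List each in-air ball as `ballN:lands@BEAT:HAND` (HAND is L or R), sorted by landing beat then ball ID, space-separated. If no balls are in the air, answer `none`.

Beat 1 (R): throw ball1 h=7 -> lands@8:L; in-air after throw: [b1@8:L]
Beat 2 (L): throw ball2 h=2 -> lands@4:L; in-air after throw: [b2@4:L b1@8:L]
Beat 4 (L): throw ball2 h=7 -> lands@11:R; in-air after throw: [b1@8:L b2@11:R]
Beat 5 (R): throw ball3 h=2 -> lands@7:R; in-air after throw: [b3@7:R b1@8:L b2@11:R]
Beat 7 (R): throw ball3 h=7 -> lands@14:L; in-air after throw: [b1@8:L b2@11:R b3@14:L]
Beat 8 (L): throw ball1 h=2 -> lands@10:L; in-air after throw: [b1@10:L b2@11:R b3@14:L]
Beat 10 (L): throw ball1 h=7 -> lands@17:R; in-air after throw: [b2@11:R b3@14:L b1@17:R]
Beat 11 (R): throw ball2 h=2 -> lands@13:R; in-air after throw: [b2@13:R b3@14:L b1@17:R]
Beat 13 (R): throw ball2 h=7 -> lands@20:L; in-air after throw: [b3@14:L b1@17:R b2@20:L]

Answer: ball3:lands@14:L ball1:lands@17:R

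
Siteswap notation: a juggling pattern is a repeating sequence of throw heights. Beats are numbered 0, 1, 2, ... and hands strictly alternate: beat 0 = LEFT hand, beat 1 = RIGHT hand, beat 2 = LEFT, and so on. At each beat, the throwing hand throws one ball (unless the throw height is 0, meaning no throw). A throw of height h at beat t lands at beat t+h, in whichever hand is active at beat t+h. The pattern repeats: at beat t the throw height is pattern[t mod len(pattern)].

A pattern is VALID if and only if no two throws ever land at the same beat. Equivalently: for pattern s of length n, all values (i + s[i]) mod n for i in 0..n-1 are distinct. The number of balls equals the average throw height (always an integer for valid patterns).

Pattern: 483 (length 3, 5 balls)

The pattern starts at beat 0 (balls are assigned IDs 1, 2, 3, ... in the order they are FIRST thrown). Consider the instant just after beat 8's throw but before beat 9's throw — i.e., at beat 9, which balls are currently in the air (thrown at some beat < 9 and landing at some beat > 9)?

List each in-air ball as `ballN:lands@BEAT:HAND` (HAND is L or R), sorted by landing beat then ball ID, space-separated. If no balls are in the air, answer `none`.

Beat 0 (L): throw ball1 h=4 -> lands@4:L; in-air after throw: [b1@4:L]
Beat 1 (R): throw ball2 h=8 -> lands@9:R; in-air after throw: [b1@4:L b2@9:R]
Beat 2 (L): throw ball3 h=3 -> lands@5:R; in-air after throw: [b1@4:L b3@5:R b2@9:R]
Beat 3 (R): throw ball4 h=4 -> lands@7:R; in-air after throw: [b1@4:L b3@5:R b4@7:R b2@9:R]
Beat 4 (L): throw ball1 h=8 -> lands@12:L; in-air after throw: [b3@5:R b4@7:R b2@9:R b1@12:L]
Beat 5 (R): throw ball3 h=3 -> lands@8:L; in-air after throw: [b4@7:R b3@8:L b2@9:R b1@12:L]
Beat 6 (L): throw ball5 h=4 -> lands@10:L; in-air after throw: [b4@7:R b3@8:L b2@9:R b5@10:L b1@12:L]
Beat 7 (R): throw ball4 h=8 -> lands@15:R; in-air after throw: [b3@8:L b2@9:R b5@10:L b1@12:L b4@15:R]
Beat 8 (L): throw ball3 h=3 -> lands@11:R; in-air after throw: [b2@9:R b5@10:L b3@11:R b1@12:L b4@15:R]
Beat 9 (R): throw ball2 h=4 -> lands@13:R; in-air after throw: [b5@10:L b3@11:R b1@12:L b2@13:R b4@15:R]

Answer: ball5:lands@10:L ball3:lands@11:R ball1:lands@12:L ball4:lands@15:R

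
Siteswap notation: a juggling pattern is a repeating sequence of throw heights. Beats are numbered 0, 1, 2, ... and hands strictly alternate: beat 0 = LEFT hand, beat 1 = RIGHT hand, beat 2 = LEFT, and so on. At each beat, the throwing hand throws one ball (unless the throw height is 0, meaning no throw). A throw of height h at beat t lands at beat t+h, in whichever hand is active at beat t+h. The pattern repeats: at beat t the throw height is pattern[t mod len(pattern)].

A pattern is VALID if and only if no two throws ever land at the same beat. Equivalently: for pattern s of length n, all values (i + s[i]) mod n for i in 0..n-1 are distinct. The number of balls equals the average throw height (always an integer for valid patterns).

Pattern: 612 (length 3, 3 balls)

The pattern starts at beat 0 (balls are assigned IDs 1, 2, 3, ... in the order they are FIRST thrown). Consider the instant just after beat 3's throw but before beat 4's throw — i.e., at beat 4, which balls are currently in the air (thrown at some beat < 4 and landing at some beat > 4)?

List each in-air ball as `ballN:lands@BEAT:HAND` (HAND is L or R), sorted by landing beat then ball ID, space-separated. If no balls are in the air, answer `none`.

Beat 0 (L): throw ball1 h=6 -> lands@6:L; in-air after throw: [b1@6:L]
Beat 1 (R): throw ball2 h=1 -> lands@2:L; in-air after throw: [b2@2:L b1@6:L]
Beat 2 (L): throw ball2 h=2 -> lands@4:L; in-air after throw: [b2@4:L b1@6:L]
Beat 3 (R): throw ball3 h=6 -> lands@9:R; in-air after throw: [b2@4:L b1@6:L b3@9:R]
Beat 4 (L): throw ball2 h=1 -> lands@5:R; in-air after throw: [b2@5:R b1@6:L b3@9:R]

Answer: ball1:lands@6:L ball3:lands@9:R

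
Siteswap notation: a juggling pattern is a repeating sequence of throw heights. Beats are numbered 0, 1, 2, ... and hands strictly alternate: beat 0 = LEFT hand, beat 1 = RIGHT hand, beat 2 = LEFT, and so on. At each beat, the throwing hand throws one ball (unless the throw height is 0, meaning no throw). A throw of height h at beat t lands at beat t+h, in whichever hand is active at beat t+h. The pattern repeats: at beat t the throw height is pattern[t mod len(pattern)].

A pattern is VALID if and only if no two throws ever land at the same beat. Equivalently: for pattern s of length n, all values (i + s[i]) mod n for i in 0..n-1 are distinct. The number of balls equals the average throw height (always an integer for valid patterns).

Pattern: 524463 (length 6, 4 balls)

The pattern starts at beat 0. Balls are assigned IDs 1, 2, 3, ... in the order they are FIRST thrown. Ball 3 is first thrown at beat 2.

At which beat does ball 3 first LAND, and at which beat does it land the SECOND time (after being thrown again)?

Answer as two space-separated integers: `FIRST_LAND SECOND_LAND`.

Answer: 6 11

Derivation:
Beat 0 (L): throw ball1 h=5 -> lands@5:R; in-air after throw: [b1@5:R]
Beat 1 (R): throw ball2 h=2 -> lands@3:R; in-air after throw: [b2@3:R b1@5:R]
Beat 2 (L): throw ball3 h=4 -> lands@6:L; in-air after throw: [b2@3:R b1@5:R b3@6:L]
Beat 3 (R): throw ball2 h=4 -> lands@7:R; in-air after throw: [b1@5:R b3@6:L b2@7:R]
Beat 4 (L): throw ball4 h=6 -> lands@10:L; in-air after throw: [b1@5:R b3@6:L b2@7:R b4@10:L]
Beat 5 (R): throw ball1 h=3 -> lands@8:L; in-air after throw: [b3@6:L b2@7:R b1@8:L b4@10:L]
Beat 6 (L): throw ball3 h=5 -> lands@11:R; in-air after throw: [b2@7:R b1@8:L b4@10:L b3@11:R]
Beat 7 (R): throw ball2 h=2 -> lands@9:R; in-air after throw: [b1@8:L b2@9:R b4@10:L b3@11:R]
Beat 8 (L): throw ball1 h=4 -> lands@12:L; in-air after throw: [b2@9:R b4@10:L b3@11:R b1@12:L]
Beat 9 (R): throw ball2 h=4 -> lands@13:R; in-air after throw: [b4@10:L b3@11:R b1@12:L b2@13:R]
Beat 10 (L): throw ball4 h=6 -> lands@16:L; in-air after throw: [b3@11:R b1@12:L b2@13:R b4@16:L]
Beat 11 (R): throw ball3 h=3 -> lands@14:L; in-air after throw: [b1@12:L b2@13:R b3@14:L b4@16:L]
Ball 3: thrown@2 h=4 -> first land @6; rethrown@6 h=5 -> second land @11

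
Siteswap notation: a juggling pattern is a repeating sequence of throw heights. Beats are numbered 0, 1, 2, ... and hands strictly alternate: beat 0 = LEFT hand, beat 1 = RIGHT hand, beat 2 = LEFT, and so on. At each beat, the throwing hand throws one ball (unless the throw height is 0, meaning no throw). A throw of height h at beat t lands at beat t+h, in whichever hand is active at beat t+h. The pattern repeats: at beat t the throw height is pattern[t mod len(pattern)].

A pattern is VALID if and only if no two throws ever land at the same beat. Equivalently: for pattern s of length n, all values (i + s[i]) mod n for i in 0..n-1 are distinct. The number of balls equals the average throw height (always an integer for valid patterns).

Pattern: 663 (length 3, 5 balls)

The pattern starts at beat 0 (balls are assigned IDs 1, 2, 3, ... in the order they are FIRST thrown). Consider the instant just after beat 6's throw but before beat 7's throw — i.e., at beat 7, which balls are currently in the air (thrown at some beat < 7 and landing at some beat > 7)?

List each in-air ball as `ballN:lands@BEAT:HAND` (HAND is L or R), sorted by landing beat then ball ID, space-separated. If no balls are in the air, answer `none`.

Beat 0 (L): throw ball1 h=6 -> lands@6:L; in-air after throw: [b1@6:L]
Beat 1 (R): throw ball2 h=6 -> lands@7:R; in-air after throw: [b1@6:L b2@7:R]
Beat 2 (L): throw ball3 h=3 -> lands@5:R; in-air after throw: [b3@5:R b1@6:L b2@7:R]
Beat 3 (R): throw ball4 h=6 -> lands@9:R; in-air after throw: [b3@5:R b1@6:L b2@7:R b4@9:R]
Beat 4 (L): throw ball5 h=6 -> lands@10:L; in-air after throw: [b3@5:R b1@6:L b2@7:R b4@9:R b5@10:L]
Beat 5 (R): throw ball3 h=3 -> lands@8:L; in-air after throw: [b1@6:L b2@7:R b3@8:L b4@9:R b5@10:L]
Beat 6 (L): throw ball1 h=6 -> lands@12:L; in-air after throw: [b2@7:R b3@8:L b4@9:R b5@10:L b1@12:L]
Beat 7 (R): throw ball2 h=6 -> lands@13:R; in-air after throw: [b3@8:L b4@9:R b5@10:L b1@12:L b2@13:R]

Answer: ball3:lands@8:L ball4:lands@9:R ball5:lands@10:L ball1:lands@12:L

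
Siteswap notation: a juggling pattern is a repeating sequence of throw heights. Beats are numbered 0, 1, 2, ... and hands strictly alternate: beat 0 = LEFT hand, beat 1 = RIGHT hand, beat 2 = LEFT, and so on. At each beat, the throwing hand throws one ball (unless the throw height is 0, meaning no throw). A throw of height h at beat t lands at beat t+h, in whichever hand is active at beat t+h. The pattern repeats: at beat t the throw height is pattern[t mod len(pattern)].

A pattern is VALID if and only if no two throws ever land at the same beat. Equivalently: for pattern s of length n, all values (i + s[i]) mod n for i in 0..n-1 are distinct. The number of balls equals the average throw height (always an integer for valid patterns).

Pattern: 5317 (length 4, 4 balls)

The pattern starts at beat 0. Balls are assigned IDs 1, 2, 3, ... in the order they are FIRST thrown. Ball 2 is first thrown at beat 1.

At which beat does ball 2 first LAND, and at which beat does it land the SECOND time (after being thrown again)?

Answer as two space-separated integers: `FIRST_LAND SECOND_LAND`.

Beat 0 (L): throw ball1 h=5 -> lands@5:R; in-air after throw: [b1@5:R]
Beat 1 (R): throw ball2 h=3 -> lands@4:L; in-air after throw: [b2@4:L b1@5:R]
Beat 2 (L): throw ball3 h=1 -> lands@3:R; in-air after throw: [b3@3:R b2@4:L b1@5:R]
Beat 3 (R): throw ball3 h=7 -> lands@10:L; in-air after throw: [b2@4:L b1@5:R b3@10:L]
Beat 4 (L): throw ball2 h=5 -> lands@9:R; in-air after throw: [b1@5:R b2@9:R b3@10:L]
Beat 5 (R): throw ball1 h=3 -> lands@8:L; in-air after throw: [b1@8:L b2@9:R b3@10:L]
Beat 6 (L): throw ball4 h=1 -> lands@7:R; in-air after throw: [b4@7:R b1@8:L b2@9:R b3@10:L]
Beat 7 (R): throw ball4 h=7 -> lands@14:L; in-air after throw: [b1@8:L b2@9:R b3@10:L b4@14:L]
Beat 8 (L): throw ball1 h=5 -> lands@13:R; in-air after throw: [b2@9:R b3@10:L b1@13:R b4@14:L]
Beat 9 (R): throw ball2 h=3 -> lands@12:L; in-air after throw: [b3@10:L b2@12:L b1@13:R b4@14:L]
Ball 2: thrown@1 h=3 -> first land @4; rethrown@4 h=5 -> second land @9

Answer: 4 9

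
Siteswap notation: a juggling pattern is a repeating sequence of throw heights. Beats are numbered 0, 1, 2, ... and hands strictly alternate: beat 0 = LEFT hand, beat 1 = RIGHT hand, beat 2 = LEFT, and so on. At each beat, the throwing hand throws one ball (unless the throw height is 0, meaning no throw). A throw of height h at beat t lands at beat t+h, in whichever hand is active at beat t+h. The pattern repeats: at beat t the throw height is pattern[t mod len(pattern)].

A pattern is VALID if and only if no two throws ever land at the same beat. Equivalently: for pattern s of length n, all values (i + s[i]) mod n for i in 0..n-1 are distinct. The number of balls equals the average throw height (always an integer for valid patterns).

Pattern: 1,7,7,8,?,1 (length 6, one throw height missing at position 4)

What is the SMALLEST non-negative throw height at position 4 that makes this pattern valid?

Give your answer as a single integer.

i=0: (0 + 1) mod 6 = 1
i=1: (1 + 7) mod 6 = 2
i=2: (2 + 7) mod 6 = 3
i=3: (3 + 8) mod 6 = 5
i=4: s[i]=? (unknown)
i=5: (5 + 1) mod 6 = 0
Known residues: [0, 1, 2, 3, 5]; need a permutation of 0..5, so missing residue r = 4
Need (4 + s) mod 6 = 4; smallest s = (4 - 4) mod 6 = 0

Answer: 0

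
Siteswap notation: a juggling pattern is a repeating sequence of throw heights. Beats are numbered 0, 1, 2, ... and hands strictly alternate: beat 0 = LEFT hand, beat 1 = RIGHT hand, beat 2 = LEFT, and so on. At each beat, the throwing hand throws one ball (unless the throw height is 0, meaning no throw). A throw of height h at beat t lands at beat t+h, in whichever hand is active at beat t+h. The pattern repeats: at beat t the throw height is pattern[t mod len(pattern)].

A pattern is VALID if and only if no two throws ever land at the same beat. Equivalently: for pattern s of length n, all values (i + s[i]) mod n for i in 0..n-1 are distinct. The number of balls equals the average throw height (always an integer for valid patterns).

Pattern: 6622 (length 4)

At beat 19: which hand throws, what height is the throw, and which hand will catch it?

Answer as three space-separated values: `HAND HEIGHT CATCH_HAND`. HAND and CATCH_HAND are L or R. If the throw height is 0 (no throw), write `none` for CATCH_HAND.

Beat 19: 19 mod 2 = 1, so hand = R
Throw height = pattern[19 mod 4] = pattern[3] = 2
Lands at beat 19+2=21, 21 mod 2 = 1, so catch hand = R

Answer: R 2 R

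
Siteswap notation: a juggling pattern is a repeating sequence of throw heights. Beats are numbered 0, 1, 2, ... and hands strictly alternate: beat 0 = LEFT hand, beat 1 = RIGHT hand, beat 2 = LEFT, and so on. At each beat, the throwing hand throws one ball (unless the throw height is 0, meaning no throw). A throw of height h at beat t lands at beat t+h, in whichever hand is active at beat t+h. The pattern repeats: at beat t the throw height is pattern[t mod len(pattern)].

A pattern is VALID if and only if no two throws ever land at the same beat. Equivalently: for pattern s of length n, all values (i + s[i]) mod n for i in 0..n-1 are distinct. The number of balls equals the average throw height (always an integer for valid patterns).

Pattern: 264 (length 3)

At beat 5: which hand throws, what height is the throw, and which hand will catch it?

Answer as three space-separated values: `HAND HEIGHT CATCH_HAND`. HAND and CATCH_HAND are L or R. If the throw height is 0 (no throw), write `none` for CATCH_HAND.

Answer: R 4 R

Derivation:
Beat 5: 5 mod 2 = 1, so hand = R
Throw height = pattern[5 mod 3] = pattern[2] = 4
Lands at beat 5+4=9, 9 mod 2 = 1, so catch hand = R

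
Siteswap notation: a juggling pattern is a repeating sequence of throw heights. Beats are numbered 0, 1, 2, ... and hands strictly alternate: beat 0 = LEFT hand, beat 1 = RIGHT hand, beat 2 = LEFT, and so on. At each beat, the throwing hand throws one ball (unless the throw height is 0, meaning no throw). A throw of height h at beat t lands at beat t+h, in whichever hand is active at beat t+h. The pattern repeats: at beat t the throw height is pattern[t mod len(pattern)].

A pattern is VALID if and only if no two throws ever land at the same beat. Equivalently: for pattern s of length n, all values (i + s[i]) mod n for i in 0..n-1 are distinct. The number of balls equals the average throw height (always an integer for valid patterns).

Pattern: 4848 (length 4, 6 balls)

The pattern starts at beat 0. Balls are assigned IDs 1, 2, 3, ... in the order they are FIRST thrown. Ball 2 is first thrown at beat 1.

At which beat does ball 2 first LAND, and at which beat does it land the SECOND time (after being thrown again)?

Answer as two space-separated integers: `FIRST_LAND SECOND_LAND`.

Beat 0 (L): throw ball1 h=4 -> lands@4:L; in-air after throw: [b1@4:L]
Beat 1 (R): throw ball2 h=8 -> lands@9:R; in-air after throw: [b1@4:L b2@9:R]
Beat 2 (L): throw ball3 h=4 -> lands@6:L; in-air after throw: [b1@4:L b3@6:L b2@9:R]
Beat 3 (R): throw ball4 h=8 -> lands@11:R; in-air after throw: [b1@4:L b3@6:L b2@9:R b4@11:R]
Beat 4 (L): throw ball1 h=4 -> lands@8:L; in-air after throw: [b3@6:L b1@8:L b2@9:R b4@11:R]
Beat 5 (R): throw ball5 h=8 -> lands@13:R; in-air after throw: [b3@6:L b1@8:L b2@9:R b4@11:R b5@13:R]
Beat 6 (L): throw ball3 h=4 -> lands@10:L; in-air after throw: [b1@8:L b2@9:R b3@10:L b4@11:R b5@13:R]
Beat 7 (R): throw ball6 h=8 -> lands@15:R; in-air after throw: [b1@8:L b2@9:R b3@10:L b4@11:R b5@13:R b6@15:R]
Beat 8 (L): throw ball1 h=4 -> lands@12:L; in-air after throw: [b2@9:R b3@10:L b4@11:R b1@12:L b5@13:R b6@15:R]
Beat 9 (R): throw ball2 h=8 -> lands@17:R; in-air after throw: [b3@10:L b4@11:R b1@12:L b5@13:R b6@15:R b2@17:R]
Beat 10 (L): throw ball3 h=4 -> lands@14:L; in-air after throw: [b4@11:R b1@12:L b5@13:R b3@14:L b6@15:R b2@17:R]
Beat 11 (R): throw ball4 h=8 -> lands@19:R; in-air after throw: [b1@12:L b5@13:R b3@14:L b6@15:R b2@17:R b4@19:R]
Beat 12 (L): throw ball1 h=4 -> lands@16:L; in-air after throw: [b5@13:R b3@14:L b6@15:R b1@16:L b2@17:R b4@19:R]
Ball 2: thrown@1 h=8 -> first land @9; rethrown@9 h=8 -> second land @17

Answer: 9 17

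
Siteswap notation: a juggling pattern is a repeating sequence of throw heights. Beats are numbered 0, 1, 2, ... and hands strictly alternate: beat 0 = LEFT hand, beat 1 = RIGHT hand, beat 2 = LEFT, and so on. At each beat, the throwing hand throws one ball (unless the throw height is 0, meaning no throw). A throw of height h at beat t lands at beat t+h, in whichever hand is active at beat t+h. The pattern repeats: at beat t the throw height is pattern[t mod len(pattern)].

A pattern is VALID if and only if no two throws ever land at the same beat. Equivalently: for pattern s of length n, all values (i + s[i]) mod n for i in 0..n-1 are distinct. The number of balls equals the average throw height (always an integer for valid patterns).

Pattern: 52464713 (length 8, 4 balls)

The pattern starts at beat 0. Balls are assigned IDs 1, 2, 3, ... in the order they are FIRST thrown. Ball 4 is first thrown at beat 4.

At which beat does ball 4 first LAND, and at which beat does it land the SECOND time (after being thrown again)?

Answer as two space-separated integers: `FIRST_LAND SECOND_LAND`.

Beat 0 (L): throw ball1 h=5 -> lands@5:R; in-air after throw: [b1@5:R]
Beat 1 (R): throw ball2 h=2 -> lands@3:R; in-air after throw: [b2@3:R b1@5:R]
Beat 2 (L): throw ball3 h=4 -> lands@6:L; in-air after throw: [b2@3:R b1@5:R b3@6:L]
Beat 3 (R): throw ball2 h=6 -> lands@9:R; in-air after throw: [b1@5:R b3@6:L b2@9:R]
Beat 4 (L): throw ball4 h=4 -> lands@8:L; in-air after throw: [b1@5:R b3@6:L b4@8:L b2@9:R]
Beat 5 (R): throw ball1 h=7 -> lands@12:L; in-air after throw: [b3@6:L b4@8:L b2@9:R b1@12:L]
Beat 6 (L): throw ball3 h=1 -> lands@7:R; in-air after throw: [b3@7:R b4@8:L b2@9:R b1@12:L]
Beat 7 (R): throw ball3 h=3 -> lands@10:L; in-air after throw: [b4@8:L b2@9:R b3@10:L b1@12:L]
Beat 8 (L): throw ball4 h=5 -> lands@13:R; in-air after throw: [b2@9:R b3@10:L b1@12:L b4@13:R]
Beat 9 (R): throw ball2 h=2 -> lands@11:R; in-air after throw: [b3@10:L b2@11:R b1@12:L b4@13:R]
Beat 10 (L): throw ball3 h=4 -> lands@14:L; in-air after throw: [b2@11:R b1@12:L b4@13:R b3@14:L]
Beat 11 (R): throw ball2 h=6 -> lands@17:R; in-air after throw: [b1@12:L b4@13:R b3@14:L b2@17:R]
Ball 4: thrown@4 h=4 -> first land @8; rethrown@8 h=5 -> second land @13

Answer: 8 13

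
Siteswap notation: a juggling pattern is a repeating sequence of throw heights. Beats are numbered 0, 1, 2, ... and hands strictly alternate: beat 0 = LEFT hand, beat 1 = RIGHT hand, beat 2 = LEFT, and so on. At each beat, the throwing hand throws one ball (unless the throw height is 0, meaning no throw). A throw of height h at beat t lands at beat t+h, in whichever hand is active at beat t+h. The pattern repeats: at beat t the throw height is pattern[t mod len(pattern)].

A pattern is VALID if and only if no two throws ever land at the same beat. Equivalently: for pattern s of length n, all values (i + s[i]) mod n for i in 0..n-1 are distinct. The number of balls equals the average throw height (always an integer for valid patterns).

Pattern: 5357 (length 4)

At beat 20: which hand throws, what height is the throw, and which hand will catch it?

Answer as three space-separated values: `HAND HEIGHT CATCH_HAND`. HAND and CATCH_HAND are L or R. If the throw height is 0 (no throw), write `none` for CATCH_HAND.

Beat 20: 20 mod 2 = 0, so hand = L
Throw height = pattern[20 mod 4] = pattern[0] = 5
Lands at beat 20+5=25, 25 mod 2 = 1, so catch hand = R

Answer: L 5 R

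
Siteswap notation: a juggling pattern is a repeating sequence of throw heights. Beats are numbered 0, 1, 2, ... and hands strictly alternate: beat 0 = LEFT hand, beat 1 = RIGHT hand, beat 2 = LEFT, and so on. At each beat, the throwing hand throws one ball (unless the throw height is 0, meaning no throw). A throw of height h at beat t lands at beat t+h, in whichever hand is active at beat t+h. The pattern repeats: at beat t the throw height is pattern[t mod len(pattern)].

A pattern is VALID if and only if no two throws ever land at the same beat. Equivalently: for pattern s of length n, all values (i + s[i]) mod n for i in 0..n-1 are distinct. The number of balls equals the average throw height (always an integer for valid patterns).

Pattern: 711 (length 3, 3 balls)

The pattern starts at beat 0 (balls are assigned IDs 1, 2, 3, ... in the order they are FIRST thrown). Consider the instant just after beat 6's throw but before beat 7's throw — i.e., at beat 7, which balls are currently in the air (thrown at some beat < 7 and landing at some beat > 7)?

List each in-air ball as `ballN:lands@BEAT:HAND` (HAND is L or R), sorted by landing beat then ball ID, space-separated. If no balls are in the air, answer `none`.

Answer: ball2:lands@10:L ball3:lands@13:R

Derivation:
Beat 0 (L): throw ball1 h=7 -> lands@7:R; in-air after throw: [b1@7:R]
Beat 1 (R): throw ball2 h=1 -> lands@2:L; in-air after throw: [b2@2:L b1@7:R]
Beat 2 (L): throw ball2 h=1 -> lands@3:R; in-air after throw: [b2@3:R b1@7:R]
Beat 3 (R): throw ball2 h=7 -> lands@10:L; in-air after throw: [b1@7:R b2@10:L]
Beat 4 (L): throw ball3 h=1 -> lands@5:R; in-air after throw: [b3@5:R b1@7:R b2@10:L]
Beat 5 (R): throw ball3 h=1 -> lands@6:L; in-air after throw: [b3@6:L b1@7:R b2@10:L]
Beat 6 (L): throw ball3 h=7 -> lands@13:R; in-air after throw: [b1@7:R b2@10:L b3@13:R]
Beat 7 (R): throw ball1 h=1 -> lands@8:L; in-air after throw: [b1@8:L b2@10:L b3@13:R]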